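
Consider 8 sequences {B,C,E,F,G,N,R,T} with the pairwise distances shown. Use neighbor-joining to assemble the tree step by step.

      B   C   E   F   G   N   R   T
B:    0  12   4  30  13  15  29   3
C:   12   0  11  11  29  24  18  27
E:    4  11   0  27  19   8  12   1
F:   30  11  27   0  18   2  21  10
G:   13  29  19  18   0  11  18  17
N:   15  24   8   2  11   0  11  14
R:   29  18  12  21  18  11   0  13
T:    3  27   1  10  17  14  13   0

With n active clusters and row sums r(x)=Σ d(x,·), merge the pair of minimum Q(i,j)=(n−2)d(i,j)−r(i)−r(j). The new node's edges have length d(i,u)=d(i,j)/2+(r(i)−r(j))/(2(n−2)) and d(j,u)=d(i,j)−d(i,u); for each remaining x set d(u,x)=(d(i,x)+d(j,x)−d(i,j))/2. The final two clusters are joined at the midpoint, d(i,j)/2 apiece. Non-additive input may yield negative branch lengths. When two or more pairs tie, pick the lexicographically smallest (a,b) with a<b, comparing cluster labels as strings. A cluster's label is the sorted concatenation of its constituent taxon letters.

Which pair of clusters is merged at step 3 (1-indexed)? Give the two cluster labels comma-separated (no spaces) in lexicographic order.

BT,E

1. join F+N (d=2, Q=-192) ⇒ FN; edges |F|=23/6, |N|=-11/6
  updated: d(B,FN)=43/2, d(C,FN)=33/2, d(E,FN)=33/2, d(FN,G)=27/2, d(FN,R)=15, d(FN,T)=11
2. join B+T (d=3, Q=-279/2) ⇒ BT; edges |B|=51/20, |T|=9/20
  updated: d(BT,C)=18, d(BT,E)=1, d(BT,FN)=59/4, d(BT,G)=27/2, d(BT,R)=39/2
3. join BT+E (d=1, Q=-489/4) ⇒ BET; edges |BT|=45/32, |E|=-13/32
  updated: d(BET,C)=14, d(BET,FN)=121/8, d(BET,G)=63/4, d(BET,R)=61/4
4. join FN+G (d=27/2, Q=-767/8) ⇒ FGN; edges |FN|=65/16, |G|=151/16
  updated: d(BET,FGN)=139/16, d(C,FGN)=16, d(FGN,R)=39/4
5. join BET+C (d=14, Q=-927/16) ⇒ BCET; edges |BET|=287/64, |C|=609/64
  updated: d(BCET,FGN)=171/32, d(BCET,R)=77/8
6. join BCET+FGN (d=171/32, Q=-791/32) ⇒ BCEFGNT; edges |BCET|=167/64, |FGN|=175/64
  updated: d(BCEFGNT,R)=449/64
7. join BCEFGNT+R (d=449/64) ⇒ BCEFGNRT; edges |BCEFGNT|=449/128, |R|=449/128
final tree: (((((B:51/20,T:9/20):45/32,E:-13/32):287/64,C:609/64):167/64,((F:23/6,N:-11/6):65/16,G:151/16):175/64):449/128,R:449/128)
total length: 2935/64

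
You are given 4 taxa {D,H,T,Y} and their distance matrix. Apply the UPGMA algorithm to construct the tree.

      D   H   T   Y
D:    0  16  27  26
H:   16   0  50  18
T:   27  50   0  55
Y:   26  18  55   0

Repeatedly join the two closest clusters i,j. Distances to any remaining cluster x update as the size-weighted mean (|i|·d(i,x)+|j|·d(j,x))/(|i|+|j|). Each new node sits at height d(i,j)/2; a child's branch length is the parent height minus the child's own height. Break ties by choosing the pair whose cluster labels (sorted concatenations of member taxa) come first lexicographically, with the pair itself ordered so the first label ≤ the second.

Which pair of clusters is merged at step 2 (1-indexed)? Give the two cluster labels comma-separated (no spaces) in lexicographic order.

1. join D+H (d=16) ⇒ DH; edges |D|=8, |H|=8
  updated: d(DH,T)=77/2, d(DH,Y)=22
2. join DH+Y (d=22) ⇒ DHY; edges |DH|=3, |Y|=11
  updated: d(DHY,T)=44
3. join DHY+T (d=44) ⇒ DHTY; edges |DHY|=11, |T|=22
final tree: (((D:8,H:8):3,Y:11):11,T:22)
total length: 63

DH,Y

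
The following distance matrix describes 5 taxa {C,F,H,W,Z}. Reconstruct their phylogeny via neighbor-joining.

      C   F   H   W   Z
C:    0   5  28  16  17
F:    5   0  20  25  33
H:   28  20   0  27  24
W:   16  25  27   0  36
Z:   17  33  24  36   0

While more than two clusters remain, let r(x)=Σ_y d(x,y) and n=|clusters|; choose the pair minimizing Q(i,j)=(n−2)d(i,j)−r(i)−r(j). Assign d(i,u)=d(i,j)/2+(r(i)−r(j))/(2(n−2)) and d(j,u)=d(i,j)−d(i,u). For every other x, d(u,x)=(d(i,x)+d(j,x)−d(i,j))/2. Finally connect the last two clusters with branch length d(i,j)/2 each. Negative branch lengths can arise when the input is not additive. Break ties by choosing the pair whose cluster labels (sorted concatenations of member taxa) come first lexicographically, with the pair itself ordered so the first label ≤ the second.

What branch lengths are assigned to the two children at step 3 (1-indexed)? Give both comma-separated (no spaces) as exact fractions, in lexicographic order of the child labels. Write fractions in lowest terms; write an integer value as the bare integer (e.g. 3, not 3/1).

17/4,23/4

1. join H+Z (d=24, Q=-137) ⇒ HZ; edges |H|=61/6, |Z|=83/6
  updated: d(C,HZ)=21/2, d(F,HZ)=29/2, d(HZ,W)=39/2
2. join C+F (d=5, Q=-66) ⇒ CF; edges |C|=-3/4, |F|=23/4
  updated: d(CF,HZ)=10, d(CF,W)=18
3. join CF+HZ (d=10, Q=-95/2) ⇒ CFHZ; edges |CF|=17/4, |HZ|=23/4
  updated: d(CFHZ,W)=55/4
4. join CFHZ+W (d=55/4) ⇒ CFHWZ; edges |CFHZ|=55/8, |W|=55/8
final tree: (((C:-3/4,F:23/4):17/4,(H:61/6,Z:83/6):23/4):55/8,W:55/8)
total length: 211/4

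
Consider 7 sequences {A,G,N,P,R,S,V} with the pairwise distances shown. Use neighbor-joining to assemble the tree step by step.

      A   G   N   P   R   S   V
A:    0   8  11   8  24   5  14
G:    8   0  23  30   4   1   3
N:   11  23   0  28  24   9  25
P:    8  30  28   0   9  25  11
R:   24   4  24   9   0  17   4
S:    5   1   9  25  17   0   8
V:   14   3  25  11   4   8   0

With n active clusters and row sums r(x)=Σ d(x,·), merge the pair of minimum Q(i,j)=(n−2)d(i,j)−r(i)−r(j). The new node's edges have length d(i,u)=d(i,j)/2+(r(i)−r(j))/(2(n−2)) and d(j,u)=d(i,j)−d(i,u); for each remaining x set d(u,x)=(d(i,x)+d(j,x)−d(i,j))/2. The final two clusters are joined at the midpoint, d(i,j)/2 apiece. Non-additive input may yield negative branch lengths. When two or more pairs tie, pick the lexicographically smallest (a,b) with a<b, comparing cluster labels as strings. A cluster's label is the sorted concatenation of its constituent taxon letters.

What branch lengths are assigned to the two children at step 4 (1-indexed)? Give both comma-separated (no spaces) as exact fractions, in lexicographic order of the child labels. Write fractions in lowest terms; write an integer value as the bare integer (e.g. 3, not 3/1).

step 1: merge (P,R) at d=9, Q=-148; branch lengths P→37/5, R→8/5; new cluster PR
  updated: d(A,PR)=23/2, d(G,PR)=25/2, d(N,PR)=43/2, d(PR,S)=33/2, d(PR,V)=3
step 2: merge (PR,V) at d=3, Q=-106; branch lengths PR→3, V→0; new cluster PRV
  updated: d(A,PRV)=45/4, d(G,PRV)=25/4, d(N,PRV)=87/4, d(PRV,S)=43/4
step 3: merge (G,PRV) at d=25/4, Q=-139/2; branch lengths G→7/6, PRV→61/12; new cluster GPRV
  updated: d(A,GPRV)=13/2, d(GPRV,N)=77/4, d(GPRV,S)=11/4
step 4: merge (A,N) at d=11, Q=-159/4; branch lengths A→21/16, N→155/16; new cluster AN
  updated: d(AN,GPRV)=59/8, d(AN,S)=3/2
step 5: merge (AN,GPRV) at d=59/8, Q=-93/8; branch lengths AN→49/16, GPRV→69/16; new cluster AGNPRV
  updated: d(AGNPRV,S)=-25/16
step 6: merge (AGNPRV,S) at d=-25/16; branch lengths AGNPRV→-25/32, S→-25/32; new cluster AGNPRSV
final tree: (((A:21/16,N:155/16):49/16,(G:7/6,((P:37/5,R:8/5):3,V:0):61/12):69/16):-25/32,S:-25/32)
total length: 561/16

21/16,155/16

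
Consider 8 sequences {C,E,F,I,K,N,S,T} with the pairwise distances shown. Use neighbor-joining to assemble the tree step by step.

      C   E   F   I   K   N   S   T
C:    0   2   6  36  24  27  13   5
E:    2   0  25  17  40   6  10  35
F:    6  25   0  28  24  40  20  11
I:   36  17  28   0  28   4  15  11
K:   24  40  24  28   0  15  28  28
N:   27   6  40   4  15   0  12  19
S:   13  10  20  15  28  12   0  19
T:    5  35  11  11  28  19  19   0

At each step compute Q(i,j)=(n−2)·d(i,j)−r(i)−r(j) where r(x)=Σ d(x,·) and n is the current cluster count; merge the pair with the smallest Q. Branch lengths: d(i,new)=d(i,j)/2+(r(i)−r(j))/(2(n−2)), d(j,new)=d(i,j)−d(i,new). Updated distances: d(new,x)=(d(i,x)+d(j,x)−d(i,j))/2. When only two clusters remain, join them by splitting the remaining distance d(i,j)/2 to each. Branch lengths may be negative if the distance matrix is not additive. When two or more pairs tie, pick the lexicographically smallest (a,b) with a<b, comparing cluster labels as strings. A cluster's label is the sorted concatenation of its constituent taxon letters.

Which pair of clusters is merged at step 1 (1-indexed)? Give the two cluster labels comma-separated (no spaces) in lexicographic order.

iteration 1: select I,N (d=4, Q=-238); attach at lengths (10/3, 2/3); label the merged cluster IN
  updated: d(C,IN)=59/2, d(E,IN)=19/2, d(F,IN)=32, d(IN,K)=39/2, d(IN,S)=23/2, d(IN,T)=13
iteration 2: select C,E (d=2, Q=-191); attach at lengths (-16/5, 26/5); label the merged cluster CE
  updated: d(CE,F)=29/2, d(CE,IN)=37/2, d(CE,K)=31, d(CE,S)=21/2, d(CE,T)=19
iteration 3: select F,T (d=11, Q=-295/2); attach at lengths (111/16, 65/16); label the merged cluster FT
  updated: d(CE,FT)=45/4, d(FT,IN)=17, d(FT,K)=41/2, d(FT,S)=14
iteration 4: select IN,K (d=39/2, Q=-107); attach at lengths (13/3, 91/6); label the merged cluster IKN
  updated: d(CE,IKN)=15, d(FT,IKN)=9, d(IKN,S)=10
iteration 5: select CE,S (d=21/2, Q=-201/4); attach at lengths (93/16, 75/16); label the merged cluster CES
  updated: d(CES,FT)=59/8, d(CES,IKN)=29/4
iteration 6: select CES,FT (d=59/8, Q=-189/8); attach at lengths (45/16, 73/16); label the merged cluster CEFST
  updated: d(CEFST,IKN)=71/16
iteration 7: select CEFST,IKN (d=71/16); attach at lengths (71/32, 71/32); label the merged cluster CEFIKNST
final tree: ((((C:-16/5,E:26/5):93/16,S:75/16):45/16,(F:111/16,T:65/16):73/16):71/32,((I:10/3,N:2/3):13/3,K:91/6):71/32)
total length: 941/16

I,N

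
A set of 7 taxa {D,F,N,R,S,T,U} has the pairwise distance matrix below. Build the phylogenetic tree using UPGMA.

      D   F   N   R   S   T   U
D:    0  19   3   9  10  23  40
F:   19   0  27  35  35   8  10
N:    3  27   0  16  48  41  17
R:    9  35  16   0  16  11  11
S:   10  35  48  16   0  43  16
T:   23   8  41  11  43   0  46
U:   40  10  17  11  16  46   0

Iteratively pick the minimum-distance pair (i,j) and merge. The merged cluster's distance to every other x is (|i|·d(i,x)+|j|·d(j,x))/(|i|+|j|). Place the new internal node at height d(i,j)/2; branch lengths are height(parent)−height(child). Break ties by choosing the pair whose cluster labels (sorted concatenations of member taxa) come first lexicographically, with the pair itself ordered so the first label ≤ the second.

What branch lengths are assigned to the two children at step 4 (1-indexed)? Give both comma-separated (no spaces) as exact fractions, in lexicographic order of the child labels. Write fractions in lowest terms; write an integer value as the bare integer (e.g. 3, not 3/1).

1. join D+N (d=3) ⇒ DN; edges |D|=3/2, |N|=3/2
  updated: d(DN,F)=23, d(DN,R)=25/2, d(DN,S)=29, d(DN,T)=32, d(DN,U)=57/2
2. join F+T (d=8) ⇒ FT; edges |F|=4, |T|=4
  updated: d(DN,FT)=55/2, d(FT,R)=23, d(FT,S)=39, d(FT,U)=28
3. join R+U (d=11) ⇒ RU; edges |R|=11/2, |U|=11/2
  updated: d(DN,RU)=41/2, d(FT,RU)=51/2, d(RU,S)=16
4. join RU+S (d=16) ⇒ RSU; edges |RU|=5/2, |S|=8
  updated: d(DN,RSU)=70/3, d(FT,RSU)=30
5. join DN+RSU (d=70/3) ⇒ DNRSU; edges |DN|=61/6, |RSU|=11/3
  updated: d(DNRSU,FT)=29
6. join DNRSU+FT (d=29) ⇒ DFNRSTU; edges |DNRSU|=17/6, |FT|=21/2
final tree: (((D:3/2,N:3/2):61/6,((R:11/2,U:11/2):5/2,S:8):11/3):17/6,(F:4,T:4):21/2)
total length: 179/3

5/2,8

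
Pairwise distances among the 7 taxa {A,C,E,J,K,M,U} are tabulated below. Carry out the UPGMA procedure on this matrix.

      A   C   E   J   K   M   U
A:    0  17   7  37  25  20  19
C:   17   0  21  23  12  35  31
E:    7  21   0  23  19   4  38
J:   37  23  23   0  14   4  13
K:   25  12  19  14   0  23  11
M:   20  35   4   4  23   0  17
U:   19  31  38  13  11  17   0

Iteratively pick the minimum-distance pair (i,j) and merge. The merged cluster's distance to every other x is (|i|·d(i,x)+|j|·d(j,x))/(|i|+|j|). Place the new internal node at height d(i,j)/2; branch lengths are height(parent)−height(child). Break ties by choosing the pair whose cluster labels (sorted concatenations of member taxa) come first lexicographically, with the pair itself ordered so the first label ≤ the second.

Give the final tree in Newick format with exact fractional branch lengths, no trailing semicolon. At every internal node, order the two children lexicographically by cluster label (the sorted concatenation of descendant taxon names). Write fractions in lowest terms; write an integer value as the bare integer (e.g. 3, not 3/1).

((A:27/4,(E:2,M:2):19/4):29/6,(C:11,(J:27/4,(K:11/2,U:11/2):5/4):17/4):7/12)

step 1: merge (E,M) at d=4; branch lengths E→2, M→2; new cluster EM
  updated: d(A,EM)=27/2, d(C,EM)=28, d(EM,J)=27/2, d(EM,K)=21, d(EM,U)=55/2
step 2: merge (K,U) at d=11; branch lengths K→11/2, U→11/2; new cluster KU
  updated: d(A,KU)=22, d(C,KU)=43/2, d(EM,KU)=97/4, d(J,KU)=27/2
step 3: merge (A,EM) at d=27/2; branch lengths A→27/4, EM→19/4; new cluster AEM
  updated: d(AEM,C)=73/3, d(AEM,J)=64/3, d(AEM,KU)=47/2
step 4: merge (J,KU) at d=27/2; branch lengths J→27/4, KU→5/4; new cluster JKU
  updated: d(AEM,JKU)=205/9, d(C,JKU)=22
step 5: merge (C,JKU) at d=22; branch lengths C→11, JKU→17/4; new cluster CJKU
  updated: d(AEM,CJKU)=139/6
step 6: merge (AEM,CJKU) at d=139/6; branch lengths AEM→29/6, CJKU→7/12; new cluster ACEJKMU
final tree: ((A:27/4,(E:2,M:2):19/4):29/6,(C:11,(J:27/4,(K:11/2,U:11/2):5/4):17/4):7/12)
total length: 331/6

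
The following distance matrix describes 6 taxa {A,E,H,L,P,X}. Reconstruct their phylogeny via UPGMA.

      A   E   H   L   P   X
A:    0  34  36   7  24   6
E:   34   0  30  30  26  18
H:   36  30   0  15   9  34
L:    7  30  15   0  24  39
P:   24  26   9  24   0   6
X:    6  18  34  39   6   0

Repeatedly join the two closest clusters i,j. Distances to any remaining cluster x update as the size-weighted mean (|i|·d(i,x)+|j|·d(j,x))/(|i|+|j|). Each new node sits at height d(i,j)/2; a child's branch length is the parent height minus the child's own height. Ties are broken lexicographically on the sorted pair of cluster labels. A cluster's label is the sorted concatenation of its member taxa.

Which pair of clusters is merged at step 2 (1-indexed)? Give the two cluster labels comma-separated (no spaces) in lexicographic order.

step 1: merge (A,X) at d=6; branch lengths A→3, X→3; new cluster AX
  updated: d(AX,E)=26, d(AX,H)=35, d(AX,L)=23, d(AX,P)=15
step 2: merge (H,P) at d=9; branch lengths H→9/2, P→9/2; new cluster HP
  updated: d(AX,HP)=25, d(E,HP)=28, d(HP,L)=39/2
step 3: merge (HP,L) at d=39/2; branch lengths HP→21/4, L→39/4; new cluster HLP
  updated: d(AX,HLP)=73/3, d(E,HLP)=86/3
step 4: merge (AX,HLP) at d=73/3; branch lengths AX→55/6, HLP→29/12; new cluster AHLPX
  updated: d(AHLPX,E)=138/5
step 5: merge (AHLPX,E) at d=138/5; branch lengths AHLPX→49/30, E→69/5; new cluster AEHLPX
final tree: (((A:3,X:3):55/6,((H:9/2,P:9/2):21/4,L:39/4):29/12):49/30,E:69/5)
total length: 3421/60

H,P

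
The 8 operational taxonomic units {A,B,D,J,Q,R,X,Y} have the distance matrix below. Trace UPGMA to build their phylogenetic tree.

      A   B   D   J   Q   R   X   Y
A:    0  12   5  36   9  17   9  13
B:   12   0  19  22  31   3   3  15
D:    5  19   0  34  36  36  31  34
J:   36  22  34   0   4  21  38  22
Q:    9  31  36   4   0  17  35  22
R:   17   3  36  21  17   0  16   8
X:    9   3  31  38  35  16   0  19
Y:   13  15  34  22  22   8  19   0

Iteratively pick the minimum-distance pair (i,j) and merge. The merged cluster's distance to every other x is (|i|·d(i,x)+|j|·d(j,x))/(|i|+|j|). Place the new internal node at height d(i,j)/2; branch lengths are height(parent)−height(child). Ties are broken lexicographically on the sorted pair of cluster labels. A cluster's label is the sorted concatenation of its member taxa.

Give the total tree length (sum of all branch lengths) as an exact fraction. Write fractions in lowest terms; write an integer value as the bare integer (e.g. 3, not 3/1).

1. join B+R (d=3) ⇒ BR; edges |B|=3/2, |R|=3/2
  updated: d(A,BR)=29/2, d(BR,D)=55/2, d(BR,J)=43/2, d(BR,Q)=24, d(BR,X)=19/2, d(BR,Y)=23/2
2. join J+Q (d=4) ⇒ JQ; edges |J|=2, |Q|=2
  updated: d(A,JQ)=45/2, d(BR,JQ)=91/4, d(D,JQ)=35, d(JQ,X)=73/2, d(JQ,Y)=22
3. join A+D (d=5) ⇒ AD; edges |A|=5/2, |D|=5/2
  updated: d(AD,BR)=21, d(AD,JQ)=115/4, d(AD,X)=20, d(AD,Y)=47/2
4. join BR+X (d=19/2) ⇒ BRX; edges |BR|=13/4, |X|=19/4
  updated: d(AD,BRX)=62/3, d(BRX,JQ)=82/3, d(BRX,Y)=14
5. join BRX+Y (d=14) ⇒ BRXY; edges |BRX|=9/4, |Y|=7
  updated: d(AD,BRXY)=171/8, d(BRXY,JQ)=26
6. join AD+BRXY (d=171/8) ⇒ ABDRXY; edges |AD|=131/16, |BRXY|=59/16
  updated: d(ABDRXY,JQ)=323/12
7. join ABDRXY+JQ (d=323/12) ⇒ ABDJQRXY; edges |ABDRXY|=133/48, |JQ|=275/24
final tree: (((A:5/2,D:5/2):131/16,(((B:3/2,R:3/2):13/4,X:19/4):9/4,Y:7):59/16):133/48,(J:2,Q:2):275/24)
total length: 2657/48

2657/48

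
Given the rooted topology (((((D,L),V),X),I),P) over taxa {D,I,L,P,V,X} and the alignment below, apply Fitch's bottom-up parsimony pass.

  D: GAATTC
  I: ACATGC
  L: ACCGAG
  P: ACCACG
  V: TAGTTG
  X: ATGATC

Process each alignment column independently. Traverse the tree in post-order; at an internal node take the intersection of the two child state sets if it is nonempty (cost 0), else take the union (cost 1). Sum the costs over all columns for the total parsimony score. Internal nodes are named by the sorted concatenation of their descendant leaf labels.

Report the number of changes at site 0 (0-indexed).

DL@0: {G} ∪ {A} = {A,G} (union, +1)
DLV@0: {A,G} ∪ {T} = {A,G,T} (union, +1)
DLVX@0: {A,G,T} ∩ {A} = {A} (intersection, +0)
DILVX@0: {A} ∩ {A} = {A} (intersection, +0)
DILPVX@0: {A} ∩ {A} = {A} (intersection, +0)
DL@1: {A} ∪ {C} = {A,C} (union, +1)
DLV@1: {A,C} ∩ {A} = {A} (intersection, +0)
DLVX@1: {A} ∪ {T} = {A,T} (union, +1)
DILVX@1: {A,T} ∪ {C} = {A,C,T} (union, +1)
DILPVX@1: {A,C,T} ∩ {C} = {C} (intersection, +0)
DL@2: {A} ∪ {C} = {A,C} (union, +1)
DLV@2: {A,C} ∪ {G} = {A,C,G} (union, +1)
DLVX@2: {A,C,G} ∩ {G} = {G} (intersection, +0)
DILVX@2: {G} ∪ {A} = {A,G} (union, +1)
DILPVX@2: {A,G} ∪ {C} = {A,C,G} (union, +1)
DL@3: {T} ∪ {G} = {G,T} (union, +1)
DLV@3: {G,T} ∩ {T} = {T} (intersection, +0)
DLVX@3: {T} ∪ {A} = {A,T} (union, +1)
DILVX@3: {A,T} ∩ {T} = {T} (intersection, +0)
DILPVX@3: {T} ∪ {A} = {A,T} (union, +1)
DL@4: {T} ∪ {A} = {A,T} (union, +1)
DLV@4: {A,T} ∩ {T} = {T} (intersection, +0)
DLVX@4: {T} ∩ {T} = {T} (intersection, +0)
DILVX@4: {T} ∪ {G} = {G,T} (union, +1)
DILPVX@4: {G,T} ∪ {C} = {C,G,T} (union, +1)
DL@5: {C} ∪ {G} = {C,G} (union, +1)
DLV@5: {C,G} ∩ {G} = {G} (intersection, +0)
DLVX@5: {G} ∪ {C} = {C,G} (union, +1)
DILVX@5: {C,G} ∩ {C} = {C} (intersection, +0)
DILPVX@5: {C} ∪ {G} = {C,G} (union, +1)
per-site changes: [2, 3, 4, 3, 3, 3]; total = 18

2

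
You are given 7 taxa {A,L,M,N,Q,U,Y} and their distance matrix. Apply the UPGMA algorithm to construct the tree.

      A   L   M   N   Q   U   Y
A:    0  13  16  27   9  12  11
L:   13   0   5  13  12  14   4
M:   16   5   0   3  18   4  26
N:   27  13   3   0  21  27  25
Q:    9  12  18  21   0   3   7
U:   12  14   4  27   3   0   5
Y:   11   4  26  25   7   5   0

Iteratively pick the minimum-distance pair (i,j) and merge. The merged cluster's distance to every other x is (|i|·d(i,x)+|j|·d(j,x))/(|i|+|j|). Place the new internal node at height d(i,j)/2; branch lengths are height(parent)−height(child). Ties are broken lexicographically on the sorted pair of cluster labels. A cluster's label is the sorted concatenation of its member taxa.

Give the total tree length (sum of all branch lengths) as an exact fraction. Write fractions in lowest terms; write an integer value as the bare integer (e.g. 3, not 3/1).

1343/40

step 1: merge (M,N) at d=3; branch lengths M→3/2, N→3/2; new cluster MN
  updated: d(A,MN)=43/2, d(L,MN)=9, d(MN,Q)=39/2, d(MN,U)=31/2, d(MN,Y)=51/2
step 2: merge (Q,U) at d=3; branch lengths Q→3/2, U→3/2; new cluster QU
  updated: d(A,QU)=21/2, d(L,QU)=13, d(MN,QU)=35/2, d(QU,Y)=6
step 3: merge (L,Y) at d=4; branch lengths L→2, Y→2; new cluster LY
  updated: d(A,LY)=12, d(LY,MN)=69/4, d(LY,QU)=19/2
step 4: merge (LY,QU) at d=19/2; branch lengths LY→11/4, QU→13/4; new cluster LQUY
  updated: d(A,LQUY)=45/4, d(LQUY,MN)=139/8
step 5: merge (A,LQUY) at d=45/4; branch lengths A→45/8, LQUY→7/8; new cluster ALQUY
  updated: d(ALQUY,MN)=91/5
step 6: merge (ALQUY,MN) at d=91/5; branch lengths ALQUY→139/40, MN→38/5; new cluster ALMNQUY
final tree: ((A:45/8,((L:2,Y:2):11/4,(Q:3/2,U:3/2):13/4):7/8):139/40,(M:3/2,N:3/2):38/5)
total length: 1343/40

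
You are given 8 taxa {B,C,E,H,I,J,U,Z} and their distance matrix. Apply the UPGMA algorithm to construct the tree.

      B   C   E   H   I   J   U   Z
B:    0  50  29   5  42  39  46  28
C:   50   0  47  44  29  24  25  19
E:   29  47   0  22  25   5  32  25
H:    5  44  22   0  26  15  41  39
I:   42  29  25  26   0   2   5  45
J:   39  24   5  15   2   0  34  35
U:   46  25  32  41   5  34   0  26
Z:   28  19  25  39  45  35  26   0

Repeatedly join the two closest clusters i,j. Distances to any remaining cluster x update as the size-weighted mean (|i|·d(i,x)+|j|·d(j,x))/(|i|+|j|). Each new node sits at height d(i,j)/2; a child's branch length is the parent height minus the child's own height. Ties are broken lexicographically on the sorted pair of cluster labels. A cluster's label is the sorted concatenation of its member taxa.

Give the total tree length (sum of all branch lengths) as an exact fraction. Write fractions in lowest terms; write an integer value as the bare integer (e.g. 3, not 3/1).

step 1: merge (I,J) at d=2; branch lengths I→1, J→1; new cluster IJ
  updated: d(B,IJ)=81/2, d(C,IJ)=53/2, d(E,IJ)=15, d(H,IJ)=41/2, d(IJ,U)=39/2, d(IJ,Z)=40
step 2: merge (B,H) at d=5; branch lengths B→5/2, H→5/2; new cluster BH
  updated: d(BH,C)=47, d(BH,E)=51/2, d(BH,IJ)=61/2, d(BH,U)=87/2, d(BH,Z)=67/2
step 3: merge (E,IJ) at d=15; branch lengths E→15/2, IJ→13/2; new cluster EIJ
  updated: d(BH,EIJ)=173/6, d(C,EIJ)=100/3, d(EIJ,U)=71/3, d(EIJ,Z)=35
step 4: merge (C,Z) at d=19; branch lengths C→19/2, Z→19/2; new cluster CZ
  updated: d(BH,CZ)=161/4, d(CZ,EIJ)=205/6, d(CZ,U)=51/2
step 5: merge (EIJ,U) at d=71/3; branch lengths EIJ→13/3, U→71/6; new cluster EIJU
  updated: d(BH,EIJU)=65/2, d(CZ,EIJU)=32
step 6: merge (CZ,EIJU) at d=32; branch lengths CZ→13/2, EIJU→25/6; new cluster CEIJUZ
  updated: d(BH,CEIJUZ)=421/12
step 7: merge (BH,CEIJUZ) at d=421/12; branch lengths BH→361/24, CEIJUZ→37/24; new cluster BCEHIJUZ
final tree: ((B:5/2,H:5/2):361/24,((C:19/2,Z:19/2):13/2,((E:15/2,(I:1,J:1):13/2):13/3,U:71/6):25/6):37/24)
total length: 1001/12

1001/12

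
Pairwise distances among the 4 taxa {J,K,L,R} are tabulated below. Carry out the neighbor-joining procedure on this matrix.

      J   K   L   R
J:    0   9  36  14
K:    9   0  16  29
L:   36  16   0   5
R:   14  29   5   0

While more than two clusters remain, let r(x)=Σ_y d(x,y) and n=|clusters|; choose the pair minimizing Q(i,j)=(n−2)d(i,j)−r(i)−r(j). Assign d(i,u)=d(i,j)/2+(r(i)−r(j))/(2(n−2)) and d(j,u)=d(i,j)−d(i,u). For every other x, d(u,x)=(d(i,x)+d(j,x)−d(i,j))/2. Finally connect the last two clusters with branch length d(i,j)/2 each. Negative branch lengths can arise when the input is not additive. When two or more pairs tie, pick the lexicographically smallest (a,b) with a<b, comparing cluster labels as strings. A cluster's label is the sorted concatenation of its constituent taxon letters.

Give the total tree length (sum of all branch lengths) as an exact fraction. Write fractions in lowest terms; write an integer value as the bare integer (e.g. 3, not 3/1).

1. join J+K (d=9, Q=-95) ⇒ JK; edges |J|=23/4, |K|=13/4
  updated: d(JK,L)=43/2, d(JK,R)=17
2. join JK+L (d=43/2, Q=-87/2) ⇒ JKL; edges |JK|=67/4, |L|=19/4
  updated: d(JKL,R)=1/4
3. join JKL+R (d=1/4) ⇒ JKLR; edges |JKL|=1/8, |R|=1/8
final tree: (((J:23/4,K:13/4):67/4,L:19/4):1/8,R:1/8)
total length: 123/4

123/4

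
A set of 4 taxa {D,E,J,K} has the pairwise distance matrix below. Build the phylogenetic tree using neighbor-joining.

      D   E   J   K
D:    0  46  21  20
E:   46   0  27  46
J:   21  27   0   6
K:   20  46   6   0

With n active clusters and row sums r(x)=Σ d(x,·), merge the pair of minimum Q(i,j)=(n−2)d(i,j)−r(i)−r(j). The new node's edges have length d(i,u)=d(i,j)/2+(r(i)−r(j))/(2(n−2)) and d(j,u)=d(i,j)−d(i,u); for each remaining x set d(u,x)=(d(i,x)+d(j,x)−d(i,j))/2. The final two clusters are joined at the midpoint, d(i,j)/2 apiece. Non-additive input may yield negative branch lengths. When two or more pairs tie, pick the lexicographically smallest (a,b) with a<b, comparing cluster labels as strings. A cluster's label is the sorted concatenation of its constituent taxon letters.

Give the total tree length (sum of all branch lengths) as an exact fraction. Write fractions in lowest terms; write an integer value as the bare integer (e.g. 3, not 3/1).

iteration 1: select D,K (d=20, Q=-119); attach at lengths (55/4, 25/4); label the merged cluster DK
  updated: d(DK,E)=36, d(DK,J)=7/2
iteration 2: select DK,E (d=36, Q=-133/2); attach at lengths (25/4, 119/4); label the merged cluster DEK
  updated: d(DEK,J)=-11/4
iteration 3: select DEK,J (d=-11/4); attach at lengths (-11/8, -11/8); label the merged cluster DEJK
final tree: (((D:55/4,K:25/4):25/4,E:119/4):-11/8,J:-11/8)
total length: 213/4

213/4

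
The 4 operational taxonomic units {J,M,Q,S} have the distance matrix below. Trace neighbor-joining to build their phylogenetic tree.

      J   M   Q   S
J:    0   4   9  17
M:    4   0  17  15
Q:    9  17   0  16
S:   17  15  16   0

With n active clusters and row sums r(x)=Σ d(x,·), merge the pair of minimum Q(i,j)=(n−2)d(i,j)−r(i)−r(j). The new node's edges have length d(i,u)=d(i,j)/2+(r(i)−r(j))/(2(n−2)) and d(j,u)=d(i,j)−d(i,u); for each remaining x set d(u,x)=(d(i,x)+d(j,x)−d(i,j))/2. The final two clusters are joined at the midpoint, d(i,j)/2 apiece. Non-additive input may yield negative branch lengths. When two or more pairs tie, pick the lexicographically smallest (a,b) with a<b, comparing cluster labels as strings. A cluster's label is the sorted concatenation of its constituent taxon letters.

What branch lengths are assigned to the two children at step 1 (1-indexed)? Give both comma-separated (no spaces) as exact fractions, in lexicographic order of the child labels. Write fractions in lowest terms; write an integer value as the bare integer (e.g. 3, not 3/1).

step 1: merge (J,M) at d=4, Q=-58; branch lengths J→1/2, M→7/2; new cluster JM
  updated: d(JM,Q)=11, d(JM,S)=14
step 2: merge (JM,Q) at d=11, Q=-41; branch lengths JM→9/2, Q→13/2; new cluster JMQ
  updated: d(JMQ,S)=19/2
step 3: merge (JMQ,S) at d=19/2; branch lengths JMQ→19/4, S→19/4; new cluster JMQS
final tree: (((J:1/2,M:7/2):9/2,Q:13/2):19/4,S:19/4)
total length: 49/2

1/2,7/2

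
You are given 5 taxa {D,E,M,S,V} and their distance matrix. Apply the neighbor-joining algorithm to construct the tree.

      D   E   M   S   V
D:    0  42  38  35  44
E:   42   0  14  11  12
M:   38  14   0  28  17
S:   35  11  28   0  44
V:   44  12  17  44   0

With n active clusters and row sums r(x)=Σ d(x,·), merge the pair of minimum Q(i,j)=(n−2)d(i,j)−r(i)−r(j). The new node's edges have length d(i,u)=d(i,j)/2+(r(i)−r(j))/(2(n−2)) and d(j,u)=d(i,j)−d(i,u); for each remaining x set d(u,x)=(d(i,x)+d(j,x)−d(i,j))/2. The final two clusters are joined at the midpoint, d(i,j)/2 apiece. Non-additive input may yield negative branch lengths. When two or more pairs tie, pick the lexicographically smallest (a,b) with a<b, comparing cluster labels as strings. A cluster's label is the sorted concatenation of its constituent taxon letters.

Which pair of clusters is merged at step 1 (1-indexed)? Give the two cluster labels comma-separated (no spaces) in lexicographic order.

D,S

1. join D+S (d=35, Q=-172) ⇒ DS; edges |D|=73/3, |S|=32/3
  updated: d(DS,E)=9, d(DS,M)=31/2, d(DS,V)=53/2
2. join DS+E (d=9, Q=-68) ⇒ DES; edges |DS|=17/2, |E|=1/2
  updated: d(DES,M)=41/4, d(DES,V)=59/4
3. join DES+M (d=41/4, Q=-42) ⇒ DEMS; edges |DES|=4, |M|=25/4
  updated: d(DEMS,V)=43/4
4. join DEMS+V (d=43/4) ⇒ DEMSV; edges |DEMS|=43/8, |V|=43/8
final tree: ((((D:73/3,S:32/3):17/2,E:1/2):4,M:25/4):43/8,V:43/8)
total length: 65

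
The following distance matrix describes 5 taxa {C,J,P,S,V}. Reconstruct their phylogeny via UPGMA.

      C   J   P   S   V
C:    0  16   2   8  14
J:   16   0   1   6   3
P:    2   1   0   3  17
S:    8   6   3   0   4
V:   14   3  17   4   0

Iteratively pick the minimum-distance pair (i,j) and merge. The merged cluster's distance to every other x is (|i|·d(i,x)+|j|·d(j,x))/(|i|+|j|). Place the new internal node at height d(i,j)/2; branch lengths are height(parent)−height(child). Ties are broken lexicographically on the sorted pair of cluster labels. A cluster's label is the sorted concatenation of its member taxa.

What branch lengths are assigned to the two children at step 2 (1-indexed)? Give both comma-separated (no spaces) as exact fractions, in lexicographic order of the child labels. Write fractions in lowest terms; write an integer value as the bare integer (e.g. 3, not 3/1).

2,2

1. join J+P (d=1) ⇒ JP; edges |J|=1/2, |P|=1/2
  updated: d(C,JP)=9, d(JP,S)=9/2, d(JP,V)=10
2. join S+V (d=4) ⇒ SV; edges |S|=2, |V|=2
  updated: d(C,SV)=11, d(JP,SV)=29/4
3. join JP+SV (d=29/4) ⇒ JPSV; edges |JP|=25/8, |SV|=13/8
  updated: d(C,JPSV)=10
4. join C+JPSV (d=10) ⇒ CJPSV; edges |C|=5, |JPSV|=11/8
final tree: (C:5,((J:1/2,P:1/2):25/8,(S:2,V:2):13/8):11/8)
total length: 129/8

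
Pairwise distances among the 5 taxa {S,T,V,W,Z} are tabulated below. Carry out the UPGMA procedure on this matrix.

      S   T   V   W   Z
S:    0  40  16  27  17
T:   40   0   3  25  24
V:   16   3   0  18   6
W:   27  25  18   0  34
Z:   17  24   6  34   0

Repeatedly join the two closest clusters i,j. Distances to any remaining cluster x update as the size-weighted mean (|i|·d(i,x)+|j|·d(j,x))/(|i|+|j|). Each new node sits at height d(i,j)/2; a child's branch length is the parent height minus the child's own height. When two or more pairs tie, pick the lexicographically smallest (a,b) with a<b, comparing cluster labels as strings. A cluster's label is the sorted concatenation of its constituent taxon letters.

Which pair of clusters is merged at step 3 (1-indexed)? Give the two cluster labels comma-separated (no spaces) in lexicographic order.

iteration 1: select T,V (d=3); attach at lengths (3/2, 3/2); label the merged cluster TV
  updated: d(S,TV)=28, d(TV,W)=43/2, d(TV,Z)=15
iteration 2: select TV,Z (d=15); attach at lengths (6, 15/2); label the merged cluster TVZ
  updated: d(S,TVZ)=73/3, d(TVZ,W)=77/3
iteration 3: select S,TVZ (d=73/3); attach at lengths (73/6, 14/3); label the merged cluster STVZ
  updated: d(STVZ,W)=26
iteration 4: select STVZ,W (d=26); attach at lengths (5/6, 13); label the merged cluster STVWZ
final tree: ((S:73/6,((T:3/2,V:3/2):6,Z:15/2):14/3):5/6,W:13)
total length: 283/6

S,TVZ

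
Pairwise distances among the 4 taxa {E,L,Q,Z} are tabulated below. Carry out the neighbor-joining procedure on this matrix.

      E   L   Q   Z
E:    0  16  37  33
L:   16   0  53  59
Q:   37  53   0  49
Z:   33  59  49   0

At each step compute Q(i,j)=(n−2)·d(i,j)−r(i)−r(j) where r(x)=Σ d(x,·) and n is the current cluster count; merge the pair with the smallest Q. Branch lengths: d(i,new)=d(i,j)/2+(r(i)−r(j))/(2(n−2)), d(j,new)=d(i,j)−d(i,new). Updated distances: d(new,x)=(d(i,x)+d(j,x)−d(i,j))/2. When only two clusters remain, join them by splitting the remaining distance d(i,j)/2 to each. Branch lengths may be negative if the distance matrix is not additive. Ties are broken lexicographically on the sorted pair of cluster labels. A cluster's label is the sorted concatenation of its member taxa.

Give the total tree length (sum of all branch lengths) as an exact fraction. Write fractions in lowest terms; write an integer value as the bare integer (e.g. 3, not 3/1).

78

step 1: merge (E,L) at d=16, Q=-182; branch lengths E→-5/2, L→37/2; new cluster EL
  updated: d(EL,Q)=37, d(EL,Z)=38
step 2: merge (EL,Q) at d=37, Q=-124; branch lengths EL→13, Q→24; new cluster ELQ
  updated: d(ELQ,Z)=25
step 3: merge (ELQ,Z) at d=25; branch lengths ELQ→25/2, Z→25/2; new cluster ELQZ
final tree: (((E:-5/2,L:37/2):13,Q:24):25/2,Z:25/2)
total length: 78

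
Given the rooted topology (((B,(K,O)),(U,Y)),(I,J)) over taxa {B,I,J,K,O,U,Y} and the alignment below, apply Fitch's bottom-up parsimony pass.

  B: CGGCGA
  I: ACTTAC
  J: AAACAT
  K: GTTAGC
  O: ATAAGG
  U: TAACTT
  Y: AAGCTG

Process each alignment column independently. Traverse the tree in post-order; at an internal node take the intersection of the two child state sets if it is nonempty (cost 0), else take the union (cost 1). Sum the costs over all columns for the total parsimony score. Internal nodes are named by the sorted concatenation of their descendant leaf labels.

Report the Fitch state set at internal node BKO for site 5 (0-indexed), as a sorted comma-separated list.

site 0, node KO: K={G} ∪ O={A} → {A,G} (+1)
site 0, node BKO: B={C} ∪ KO={A,G} → {A,C,G} (+1)
site 0, node UY: U={T} ∪ Y={A} → {A,T} (+1)
site 0, node BKOUY: BKO={A,C,G} ∩ UY={A,T} → {A} (+0)
site 0, node IJ: I={A} ∩ J={A} → {A} (+0)
site 0, node BIJKOUY: BKOUY={A} ∩ IJ={A} → {A} (+0)
site 1, node KO: K={T} ∩ O={T} → {T} (+0)
site 1, node BKO: B={G} ∪ KO={T} → {G,T} (+1)
site 1, node UY: U={A} ∩ Y={A} → {A} (+0)
site 1, node BKOUY: BKO={G,T} ∪ UY={A} → {A,G,T} (+1)
site 1, node IJ: I={C} ∪ J={A} → {A,C} (+1)
site 1, node BIJKOUY: BKOUY={A,G,T} ∩ IJ={A,C} → {A} (+0)
site 2, node KO: K={T} ∪ O={A} → {A,T} (+1)
site 2, node BKO: B={G} ∪ KO={A,T} → {A,G,T} (+1)
site 2, node UY: U={A} ∪ Y={G} → {A,G} (+1)
site 2, node BKOUY: BKO={A,G,T} ∩ UY={A,G} → {A,G} (+0)
site 2, node IJ: I={T} ∪ J={A} → {A,T} (+1)
site 2, node BIJKOUY: BKOUY={A,G} ∩ IJ={A,T} → {A} (+0)
site 3, node KO: K={A} ∩ O={A} → {A} (+0)
site 3, node BKO: B={C} ∪ KO={A} → {A,C} (+1)
site 3, node UY: U={C} ∩ Y={C} → {C} (+0)
site 3, node BKOUY: BKO={A,C} ∩ UY={C} → {C} (+0)
site 3, node IJ: I={T} ∪ J={C} → {C,T} (+1)
site 3, node BIJKOUY: BKOUY={C} ∩ IJ={C,T} → {C} (+0)
site 4, node KO: K={G} ∩ O={G} → {G} (+0)
site 4, node BKO: B={G} ∩ KO={G} → {G} (+0)
site 4, node UY: U={T} ∩ Y={T} → {T} (+0)
site 4, node BKOUY: BKO={G} ∪ UY={T} → {G,T} (+1)
site 4, node IJ: I={A} ∩ J={A} → {A} (+0)
site 4, node BIJKOUY: BKOUY={G,T} ∪ IJ={A} → {A,G,T} (+1)
site 5, node KO: K={C} ∪ O={G} → {C,G} (+1)
site 5, node BKO: B={A} ∪ KO={C,G} → {A,C,G} (+1)
site 5, node UY: U={T} ∪ Y={G} → {G,T} (+1)
site 5, node BKOUY: BKO={A,C,G} ∩ UY={G,T} → {G} (+0)
site 5, node IJ: I={C} ∪ J={T} → {C,T} (+1)
site 5, node BIJKOUY: BKOUY={G} ∪ IJ={C,T} → {C,G,T} (+1)
per-site changes: [3, 3, 4, 2, 2, 5]; total = 19

A,C,G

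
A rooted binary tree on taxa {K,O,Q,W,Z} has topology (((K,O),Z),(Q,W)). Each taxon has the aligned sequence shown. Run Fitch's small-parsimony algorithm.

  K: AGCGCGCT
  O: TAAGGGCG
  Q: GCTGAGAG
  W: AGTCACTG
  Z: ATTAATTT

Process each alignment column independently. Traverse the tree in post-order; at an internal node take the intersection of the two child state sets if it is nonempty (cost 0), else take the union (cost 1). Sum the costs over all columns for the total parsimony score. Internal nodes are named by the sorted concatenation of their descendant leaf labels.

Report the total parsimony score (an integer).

[col 0] KO: children K:{A}, O:{T} ∪→ {A,T}; cost 1
[col 0] KOZ: children KO:{A,T}, Z:{A} ∩→ {A}; cost 0
[col 0] QW: children Q:{G}, W:{A} ∪→ {A,G}; cost 1
[col 0] KOQWZ: children KOZ:{A}, QW:{A,G} ∩→ {A}; cost 0
[col 1] KO: children K:{G}, O:{A} ∪→ {A,G}; cost 1
[col 1] KOZ: children KO:{A,G}, Z:{T} ∪→ {A,G,T}; cost 1
[col 1] QW: children Q:{C}, W:{G} ∪→ {C,G}; cost 1
[col 1] KOQWZ: children KOZ:{A,G,T}, QW:{C,G} ∩→ {G}; cost 0
[col 2] KO: children K:{C}, O:{A} ∪→ {A,C}; cost 1
[col 2] KOZ: children KO:{A,C}, Z:{T} ∪→ {A,C,T}; cost 1
[col 2] QW: children Q:{T}, W:{T} ∩→ {T}; cost 0
[col 2] KOQWZ: children KOZ:{A,C,T}, QW:{T} ∩→ {T}; cost 0
[col 3] KO: children K:{G}, O:{G} ∩→ {G}; cost 0
[col 3] KOZ: children KO:{G}, Z:{A} ∪→ {A,G}; cost 1
[col 3] QW: children Q:{G}, W:{C} ∪→ {C,G}; cost 1
[col 3] KOQWZ: children KOZ:{A,G}, QW:{C,G} ∩→ {G}; cost 0
[col 4] KO: children K:{C}, O:{G} ∪→ {C,G}; cost 1
[col 4] KOZ: children KO:{C,G}, Z:{A} ∪→ {A,C,G}; cost 1
[col 4] QW: children Q:{A}, W:{A} ∩→ {A}; cost 0
[col 4] KOQWZ: children KOZ:{A,C,G}, QW:{A} ∩→ {A}; cost 0
[col 5] KO: children K:{G}, O:{G} ∩→ {G}; cost 0
[col 5] KOZ: children KO:{G}, Z:{T} ∪→ {G,T}; cost 1
[col 5] QW: children Q:{G}, W:{C} ∪→ {C,G}; cost 1
[col 5] KOQWZ: children KOZ:{G,T}, QW:{C,G} ∩→ {G}; cost 0
[col 6] KO: children K:{C}, O:{C} ∩→ {C}; cost 0
[col 6] KOZ: children KO:{C}, Z:{T} ∪→ {C,T}; cost 1
[col 6] QW: children Q:{A}, W:{T} ∪→ {A,T}; cost 1
[col 6] KOQWZ: children KOZ:{C,T}, QW:{A,T} ∩→ {T}; cost 0
[col 7] KO: children K:{T}, O:{G} ∪→ {G,T}; cost 1
[col 7] KOZ: children KO:{G,T}, Z:{T} ∩→ {T}; cost 0
[col 7] QW: children Q:{G}, W:{G} ∩→ {G}; cost 0
[col 7] KOQWZ: children KOZ:{T}, QW:{G} ∪→ {G,T}; cost 1
per-site changes: [2, 3, 2, 2, 2, 2, 2, 2]; total = 17

17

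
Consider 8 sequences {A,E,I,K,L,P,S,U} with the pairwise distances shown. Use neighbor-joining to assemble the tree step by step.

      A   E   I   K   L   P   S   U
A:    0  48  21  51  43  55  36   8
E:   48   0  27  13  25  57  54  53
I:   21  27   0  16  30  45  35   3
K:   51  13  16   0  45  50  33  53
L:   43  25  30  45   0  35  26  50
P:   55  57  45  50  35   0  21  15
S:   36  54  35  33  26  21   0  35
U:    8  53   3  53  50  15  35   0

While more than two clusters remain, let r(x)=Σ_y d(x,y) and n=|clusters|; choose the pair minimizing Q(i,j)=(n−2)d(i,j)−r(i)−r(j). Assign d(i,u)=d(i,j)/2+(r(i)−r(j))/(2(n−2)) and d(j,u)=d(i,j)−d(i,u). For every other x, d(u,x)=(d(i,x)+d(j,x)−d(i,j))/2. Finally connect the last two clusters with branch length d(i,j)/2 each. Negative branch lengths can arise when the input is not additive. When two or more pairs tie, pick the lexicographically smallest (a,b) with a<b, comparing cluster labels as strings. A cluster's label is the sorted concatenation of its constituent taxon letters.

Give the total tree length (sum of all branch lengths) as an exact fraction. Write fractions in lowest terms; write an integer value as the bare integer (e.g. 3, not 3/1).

3209/32

step 1: merge (E,K) at d=13, Q=-460; branch lengths E→47/6, K→31/6; new cluster EK
  updated: d(A,EK)=43, d(EK,I)=15, d(EK,L)=57/2, d(EK,P)=47, d(EK,S)=37, d(EK,U)=93/2
step 2: merge (A,U) at d=8, Q=-647/2; branch lengths A→177/20, U→-17/20; new cluster AU
  updated: d(AU,EK)=163/4, d(AU,I)=8, d(AU,L)=85/2, d(AU,P)=31, d(AU,S)=63/2
step 3: merge (AU,I) at d=8, Q=-1019/4; branch lengths AU→211/32, I→45/32; new cluster AIU
  updated: d(AIU,EK)=191/8, d(AIU,L)=129/4, d(AIU,P)=34, d(AIU,S)=117/4
step 4: merge (P,S) at d=21, Q=-749/4; branch lengths P→347/24, S→157/24; new cluster PS
  updated: d(AIU,PS)=169/8, d(EK,PS)=63/2, d(L,PS)=20
step 5: merge (AIU,EK) at d=191/8, Q=-907/8; branch lengths AIU→329/32, EK→435/32; new cluster AEIKU
  updated: d(AEIKU,L)=295/16, d(AEIKU,PS)=115/8
step 6: merge (AEIKU,L) at d=295/16, Q=-845/16; branch lengths AEIKU→205/32, L→385/32; new cluster AEIKLU
  updated: d(AEIKLU,PS)=255/32
step 7: merge (AEIKLU,PS) at d=255/32; branch lengths AEIKLU→255/64, PS→255/64; new cluster AEIKLPSU
final tree: (((((A:177/20,U:-17/20):211/32,I:45/32):329/32,(E:47/6,K:31/6):435/32):205/32,L:385/32):255/64,(P:347/24,S:157/24):255/64)
total length: 3209/32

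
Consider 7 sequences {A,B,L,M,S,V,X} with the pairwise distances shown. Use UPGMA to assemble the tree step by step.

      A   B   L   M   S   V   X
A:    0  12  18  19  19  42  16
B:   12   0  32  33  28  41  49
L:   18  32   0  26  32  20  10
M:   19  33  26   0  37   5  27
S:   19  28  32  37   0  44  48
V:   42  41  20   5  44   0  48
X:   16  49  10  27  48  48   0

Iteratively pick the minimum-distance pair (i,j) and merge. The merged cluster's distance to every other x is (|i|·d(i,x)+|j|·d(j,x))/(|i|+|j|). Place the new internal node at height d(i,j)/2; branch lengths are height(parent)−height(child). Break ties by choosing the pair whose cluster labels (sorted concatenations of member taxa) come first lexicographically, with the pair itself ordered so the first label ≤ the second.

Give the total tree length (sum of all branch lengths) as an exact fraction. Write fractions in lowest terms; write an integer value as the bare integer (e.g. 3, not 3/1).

step 1: merge (M,V) at d=5; branch lengths M→5/2, V→5/2; new cluster MV
  updated: d(A,MV)=61/2, d(B,MV)=37, d(L,MV)=23, d(MV,S)=81/2, d(MV,X)=75/2
step 2: merge (L,X) at d=10; branch lengths L→5, X→5; new cluster LX
  updated: d(A,LX)=17, d(B,LX)=81/2, d(LX,MV)=121/4, d(LX,S)=40
step 3: merge (A,B) at d=12; branch lengths A→6, B→6; new cluster AB
  updated: d(AB,LX)=115/4, d(AB,MV)=135/4, d(AB,S)=47/2
step 4: merge (AB,S) at d=47/2; branch lengths AB→23/4, S→47/4; new cluster ABS
  updated: d(ABS,LX)=65/2, d(ABS,MV)=36
step 5: merge (LX,MV) at d=121/4; branch lengths LX→81/8, MV→101/8; new cluster LMVX
  updated: d(ABS,LMVX)=137/4
step 6: merge (ABS,LMVX) at d=137/4; branch lengths ABS→43/8, LMVX→2; new cluster ABLMSVX
final tree: (((A:6,B:6):23/4,S:47/4):43/8,((L:5,X:5):81/8,(M:5/2,V:5/2):101/8):2)
total length: 597/8

597/8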